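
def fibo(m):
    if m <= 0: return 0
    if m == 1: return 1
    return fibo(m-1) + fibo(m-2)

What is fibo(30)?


Computing fibo(30) bottom-up:
fibo(0) = 0
fibo(1) = 1
fibo(2) = fibo(1) + fibo(0) = 1 + 0 = 1
fibo(3) = fibo(2) + fibo(1) = 1 + 1 = 2
fibo(4) = fibo(3) + fibo(2) = 2 + 1 = 3
fibo(5) = fibo(4) + fibo(3) = 3 + 2 = 5
fibo(6) = fibo(5) + fibo(4) = 5 + 3 = 8
fibo(7) = fibo(6) + fibo(5) = 8 + 5 = 13
fibo(8) = fibo(7) + fibo(6) = 13 + 8 = 21
fibo(9) = fibo(8) + fibo(7) = 21 + 13 = 34
fibo(10) = fibo(9) + fibo(8) = 34 + 21 = 55
fibo(11) = fibo(10) + fibo(9) = 55 + 34 = 89
fibo(12) = fibo(11) + fibo(10) = 89 + 55 = 144
fibo(13) = fibo(12) + fibo(11) = 144 + 89 = 233
fibo(14) = fibo(13) + fibo(12) = 233 + 144 = 377
fibo(15) = fibo(14) + fibo(13) = 377 + 233 = 610
fibo(16) = fibo(15) + fibo(14) = 610 + 377 = 987
fibo(17) = fibo(16) + fibo(15) = 987 + 610 = 1597
fibo(18) = fibo(17) + fibo(16) = 1597 + 987 = 2584
fibo(19) = fibo(18) + fibo(17) = 2584 + 1597 = 4181
fibo(20) = fibo(19) + fibo(18) = 4181 + 2584 = 6765
fibo(21) = fibo(20) + fibo(19) = 6765 + 4181 = 10946
fibo(22) = fibo(21) + fibo(20) = 10946 + 6765 = 17711
fibo(23) = fibo(22) + fibo(21) = 17711 + 10946 = 28657
fibo(24) = fibo(23) + fibo(22) = 28657 + 17711 = 46368
fibo(25) = fibo(24) + fibo(23) = 46368 + 28657 = 75025
fibo(26) = fibo(25) + fibo(24) = 75025 + 46368 = 121393
fibo(27) = fibo(26) + fibo(25) = 121393 + 75025 = 196418
fibo(28) = fibo(27) + fibo(26) = 196418 + 121393 = 317811
fibo(29) = fibo(28) + fibo(27) = 317811 + 196418 = 514229
fibo(30) = fibo(29) + fibo(28) = 514229 + 317811 = 832040

832040


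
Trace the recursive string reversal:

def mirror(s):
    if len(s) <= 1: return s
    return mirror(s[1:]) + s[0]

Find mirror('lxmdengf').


mirror('lxmdengf') = mirror('xmdengf') + 'l'
mirror('xmdengf') = mirror('mdengf') + 'x'
mirror('mdengf') = mirror('dengf') + 'm'
mirror('dengf') = mirror('engf') + 'd'
mirror('engf') = mirror('ngf') + 'e'
mirror('ngf') = mirror('gf') + 'n'
mirror('gf') = mirror('f') + 'g'
mirror('f') = 'f'  (base case)
Concatenating: 'f' + 'g' + 'n' + 'e' + 'd' + 'm' + 'x' + 'l' = 'fgnedmxl'

fgnedmxl


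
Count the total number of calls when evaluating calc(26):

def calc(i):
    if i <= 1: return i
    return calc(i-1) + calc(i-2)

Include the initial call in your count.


Let C(n) = total calls for calc(n)
C(0) = 1, C(1) = 1
C(2) = 1 + C(1) + C(0) = 1 + 1 + 1 = 3
C(3) = 1 + C(2) + C(1) = 1 + 3 + 1 = 5
C(4) = 1 + C(3) + C(2) = 1 + 5 + 3 = 9
C(5) = 1 + C(4) + C(3) = 1 + 9 + 5 = 15
C(6) = 1 + C(5) + C(4) = 1 + 15 + 9 = 25
C(7) = 1 + C(6) + C(5) = 1 + 25 + 15 = 41
C(8) = 1 + C(7) + C(6) = 1 + 41 + 25 = 67
C(9) = 1 + C(8) + C(7) = 1 + 67 + 41 = 109
C(10) = 1 + C(9) + C(8) = 1 + 109 + 67 = 177
C(11) = 1 + C(10) + C(9) = 1 + 177 + 109 = 287
C(12) = 1 + C(11) + C(10) = 1 + 287 + 177 = 465
C(13) = 1 + C(12) + C(11) = 1 + 465 + 287 = 753
C(14) = 1 + C(13) + C(12) = 1 + 753 + 465 = 1219
C(15) = 1 + C(14) + C(13) = 1 + 1219 + 753 = 1973
C(16) = 1 + C(15) + C(14) = 1 + 1973 + 1219 = 3193
C(17) = 1 + C(16) + C(15) = 1 + 3193 + 1973 = 5167
C(18) = 1 + C(17) + C(16) = 1 + 5167 + 3193 = 8361
C(19) = 1 + C(18) + C(17) = 1 + 8361 + 5167 = 13529
C(20) = 1 + C(19) + C(18) = 1 + 13529 + 8361 = 21891
C(21) = 1 + C(20) + C(19) = 1 + 21891 + 13529 = 35421
C(22) = 1 + C(21) + C(20) = 1 + 35421 + 21891 = 57313
C(23) = 1 + C(22) + C(21) = 1 + 57313 + 35421 = 92735
C(24) = 1 + C(23) + C(22) = 1 + 92735 + 57313 = 150049
C(25) = 1 + C(24) + C(23) = 1 + 150049 + 92735 = 242785
C(26) = 1 + C(25) + C(24) = 1 + 242785 + 150049 = 392835

392835


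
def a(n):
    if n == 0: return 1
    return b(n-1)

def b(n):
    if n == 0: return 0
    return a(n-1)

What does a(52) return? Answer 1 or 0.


a(52) = b(51)
b(51) = a(50)
a(50) = b(49)
b(49) = a(48)
a(48) = b(47)
b(47) = a(46)
a(46) = b(45)
b(45) = a(44)
a(44) = b(43)
b(43) = a(42)
a(42) = b(41)
b(41) = a(40)
a(40) = b(39)
b(39) = a(38)
a(38) = b(37)
b(37) = a(36)
a(36) = b(35)
b(35) = a(34)
a(34) = b(33)
b(33) = a(32)
a(32) = b(31)
b(31) = a(30)
a(30) = b(29)
b(29) = a(28)
a(28) = b(27)
b(27) = a(26)
a(26) = b(25)
b(25) = a(24)
a(24) = b(23)
b(23) = a(22)
a(22) = b(21)
b(21) = a(20)
a(20) = b(19)
b(19) = a(18)
a(18) = b(17)
b(17) = a(16)
a(16) = b(15)
b(15) = a(14)
a(14) = b(13)
b(13) = a(12)
a(12) = b(11)
b(11) = a(10)
a(10) = b(9)
b(9) = a(8)
a(8) = b(7)
b(7) = a(6)
a(6) = b(5)
b(5) = a(4)
a(4) = b(3)
b(3) = a(2)
a(2) = b(1)
b(1) = a(0)
a(0) = 1  (base case)
Result: 1

1


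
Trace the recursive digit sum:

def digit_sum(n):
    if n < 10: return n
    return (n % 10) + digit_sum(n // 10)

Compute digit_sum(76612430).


digit_sum(76612430) = 0 + digit_sum(7661243)
digit_sum(7661243) = 3 + digit_sum(766124)
digit_sum(766124) = 4 + digit_sum(76612)
digit_sum(76612) = 2 + digit_sum(7661)
digit_sum(7661) = 1 + digit_sum(766)
digit_sum(766) = 6 + digit_sum(76)
digit_sum(76) = 6 + digit_sum(7)
digit_sum(7) = 7  (base case)
Total: 0 + 3 + 4 + 2 + 1 + 6 + 6 + 7 = 29

29


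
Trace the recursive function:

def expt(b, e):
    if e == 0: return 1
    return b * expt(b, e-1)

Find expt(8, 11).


expt(8, 11)
= 8 * expt(8, 10)
= 8 * 8 * expt(8, 9)
= 8 * 8 * 8 * expt(8, 8)
= 8 * 8 * 8 * 8 * expt(8, 7)
= 8 * 8 * 8 * 8 * 8 * expt(8, 6)
= 8 * 8 * 8 * 8 * 8 * 8 * expt(8, 5)
= 8 * 8 * 8 * 8 * 8 * 8 * 8 * expt(8, 4)
= 8 * 8 * 8 * 8 * 8 * 8 * 8 * 8 * expt(8, 3)
= 8 * 8 * 8 * 8 * 8 * 8 * 8 * 8 * 8 * expt(8, 2)
= 8 * 8 * 8 * 8 * 8 * 8 * 8 * 8 * 8 * 8 * expt(8, 1)
= 8 * 8 * 8 * 8 * 8 * 8 * 8 * 8 * 8 * 8 * 8 * expt(8, 0)
= 8 * 8 * 8 * 8 * 8 * 8 * 8 * 8 * 8 * 8 * 8 * 1
= 8589934592

8589934592


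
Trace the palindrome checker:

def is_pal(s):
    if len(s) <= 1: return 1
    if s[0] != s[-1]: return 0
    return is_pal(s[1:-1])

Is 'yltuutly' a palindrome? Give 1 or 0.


is_pal('yltuutly'): s[0]='y' == s[-1]='y' -> check is_pal('ltuutl')
is_pal('ltuutl'): s[0]='l' == s[-1]='l' -> check is_pal('tuut')
is_pal('tuut'): s[0]='t' == s[-1]='t' -> check is_pal('uu')
is_pal('uu'): s[0]='u' == s[-1]='u' -> check is_pal('')
is_pal(''): len <= 1 -> return 1  (base case)
Result: 1 (palindrome)

1


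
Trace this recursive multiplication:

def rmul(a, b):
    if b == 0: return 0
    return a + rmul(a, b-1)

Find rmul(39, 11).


rmul(39, 11) = 39 + rmul(39, 10)
rmul(39, 10) = 39 + rmul(39, 9)
rmul(39, 9) = 39 + rmul(39, 8)
rmul(39, 8) = 39 + rmul(39, 7)
rmul(39, 7) = 39 + rmul(39, 6)
rmul(39, 6) = 39 + rmul(39, 5)
rmul(39, 5) = 39 + rmul(39, 4)
rmul(39, 4) = 39 + rmul(39, 3)
rmul(39, 3) = 39 + rmul(39, 2)
rmul(39, 2) = 39 + rmul(39, 1)
rmul(39, 1) = 39 + rmul(39, 0)
rmul(39, 0) = 0  (base case)
Total: 39 + 39 + 39 + 39 + 39 + 39 + 39 + 39 + 39 + 39 + 39 + 0 = 429

429


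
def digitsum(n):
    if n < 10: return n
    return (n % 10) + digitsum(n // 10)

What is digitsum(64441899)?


digitsum(64441899) = 9 + digitsum(6444189)
digitsum(6444189) = 9 + digitsum(644418)
digitsum(644418) = 8 + digitsum(64441)
digitsum(64441) = 1 + digitsum(6444)
digitsum(6444) = 4 + digitsum(644)
digitsum(644) = 4 + digitsum(64)
digitsum(64) = 4 + digitsum(6)
digitsum(6) = 6  (base case)
Total: 9 + 9 + 8 + 1 + 4 + 4 + 4 + 6 = 45

45


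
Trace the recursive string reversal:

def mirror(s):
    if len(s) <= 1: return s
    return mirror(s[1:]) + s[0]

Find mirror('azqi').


mirror('azqi') = mirror('zqi') + 'a'
mirror('zqi') = mirror('qi') + 'z'
mirror('qi') = mirror('i') + 'q'
mirror('i') = 'i'  (base case)
Concatenating: 'i' + 'q' + 'z' + 'a' = 'iqza'

iqza


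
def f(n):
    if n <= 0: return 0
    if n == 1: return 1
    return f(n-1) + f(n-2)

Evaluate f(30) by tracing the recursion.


Computing f(30) bottom-up:
f(0) = 0
f(1) = 1
f(2) = f(1) + f(0) = 1 + 0 = 1
f(3) = f(2) + f(1) = 1 + 1 = 2
f(4) = f(3) + f(2) = 2 + 1 = 3
f(5) = f(4) + f(3) = 3 + 2 = 5
f(6) = f(5) + f(4) = 5 + 3 = 8
f(7) = f(6) + f(5) = 8 + 5 = 13
f(8) = f(7) + f(6) = 13 + 8 = 21
f(9) = f(8) + f(7) = 21 + 13 = 34
f(10) = f(9) + f(8) = 34 + 21 = 55
f(11) = f(10) + f(9) = 55 + 34 = 89
f(12) = f(11) + f(10) = 89 + 55 = 144
f(13) = f(12) + f(11) = 144 + 89 = 233
f(14) = f(13) + f(12) = 233 + 144 = 377
f(15) = f(14) + f(13) = 377 + 233 = 610
f(16) = f(15) + f(14) = 610 + 377 = 987
f(17) = f(16) + f(15) = 987 + 610 = 1597
f(18) = f(17) + f(16) = 1597 + 987 = 2584
f(19) = f(18) + f(17) = 2584 + 1597 = 4181
f(20) = f(19) + f(18) = 4181 + 2584 = 6765
f(21) = f(20) + f(19) = 6765 + 4181 = 10946
f(22) = f(21) + f(20) = 10946 + 6765 = 17711
f(23) = f(22) + f(21) = 17711 + 10946 = 28657
f(24) = f(23) + f(22) = 28657 + 17711 = 46368
f(25) = f(24) + f(23) = 46368 + 28657 = 75025
f(26) = f(25) + f(24) = 75025 + 46368 = 121393
f(27) = f(26) + f(25) = 121393 + 75025 = 196418
f(28) = f(27) + f(26) = 196418 + 121393 = 317811
f(29) = f(28) + f(27) = 317811 + 196418 = 514229
f(30) = f(29) + f(28) = 514229 + 317811 = 832040

832040


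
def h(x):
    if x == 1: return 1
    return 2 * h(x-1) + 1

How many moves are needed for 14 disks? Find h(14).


h(14) = 2 * h(13) + 1
h(13) = 2 * h(12) + 1
h(12) = 2 * h(11) + 1
h(11) = 2 * h(10) + 1
h(10) = 2 * h(9) + 1
h(9) = 2 * h(8) + 1
h(8) = 2 * h(7) + 1
h(7) = 2 * h(6) + 1
h(6) = 2 * h(5) + 1
h(5) = 2 * h(4) + 1
h(4) = 2 * h(3) + 1
h(3) = 2 * h(2) + 1
h(2) = 2 * h(1) + 1
h(1) = 1  (base case)
h(2) = 2 * 1 + 1 = 3
h(3) = 2 * 3 + 1 = 7
h(4) = 2 * 7 + 1 = 15
h(5) = 2 * 15 + 1 = 31
h(6) = 2 * 31 + 1 = 63
h(7) = 2 * 63 + 1 = 127
h(8) = 2 * 127 + 1 = 255
h(9) = 2 * 255 + 1 = 511
h(10) = 2 * 511 + 1 = 1023
h(11) = 2 * 1023 + 1 = 2047
h(12) = 2 * 2047 + 1 = 4095
h(13) = 2 * 4095 + 1 = 8191
h(14) = 2 * 8191 + 1 = 16383

16383


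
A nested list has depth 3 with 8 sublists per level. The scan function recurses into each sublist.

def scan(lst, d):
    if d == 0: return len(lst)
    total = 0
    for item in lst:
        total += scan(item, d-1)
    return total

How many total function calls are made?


At depth 0 (root): 1 call
At depth 1: each of 1 parents calls scan on 8 children = 8 calls
At depth 2: each of 8 parents calls scan on 8 children = 64 calls
At depth 3: each of 64 parents calls scan on 8 children = 512 calls
Total: 1 + 8 + 64 + 512 = 585

585


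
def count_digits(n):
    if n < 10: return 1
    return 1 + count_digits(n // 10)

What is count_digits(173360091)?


count_digits(173360091) = 1 + count_digits(17336009)
count_digits(17336009) = 1 + count_digits(1733600)
count_digits(1733600) = 1 + count_digits(173360)
count_digits(173360) = 1 + count_digits(17336)
count_digits(17336) = 1 + count_digits(1733)
count_digits(1733) = 1 + count_digits(173)
count_digits(173) = 1 + count_digits(17)
count_digits(17) = 1 + count_digits(1)
count_digits(1) = 1  (base case: 1 < 10)
Unwinding: 1 + 1 + 1 + 1 + 1 + 1 + 1 + 1 + 1 = 9

9


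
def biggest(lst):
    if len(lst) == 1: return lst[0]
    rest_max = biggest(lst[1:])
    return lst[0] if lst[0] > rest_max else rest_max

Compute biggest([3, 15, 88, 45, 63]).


biggest([3, 15, 88, 45, 63]): compare 3 with biggest([15, 88, 45, 63])
biggest([15, 88, 45, 63]): compare 15 with biggest([88, 45, 63])
biggest([88, 45, 63]): compare 88 with biggest([45, 63])
biggest([45, 63]): compare 45 with biggest([63])
biggest([63]) = 63  (base case)
Compare 45 with 63 -> 63
Compare 88 with 63 -> 88
Compare 15 with 88 -> 88
Compare 3 with 88 -> 88

88


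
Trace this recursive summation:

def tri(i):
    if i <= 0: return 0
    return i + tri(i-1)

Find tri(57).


tri(57)
= 57 + 56 + 55 + 54 + 53 + 52 + 51 + 50 + 49 + 48 + 47 + 46 + 45 + 44 + 43 + 42 + 41 + 40 + 39 + 38 + 37 + 36 + 35 + 34 + 33 + 32 + 31 + 30 + 29 + 28 + 27 + 26 + 25 + 24 + 23 + 22 + 21 + 20 + 19 + 18 + 17 + 16 + 15 + 14 + 13 + 12 + 11 + 10 + 9 + 8 + 7 + 6 + 5 + 4 + 3 + 2 + 1 + tri(0)
= 57 + 56 + 55 + 54 + 53 + 52 + 51 + 50 + 49 + 48 + 47 + 46 + 45 + 44 + 43 + 42 + 41 + 40 + 39 + 38 + 37 + 36 + 35 + 34 + 33 + 32 + 31 + 30 + 29 + 28 + 27 + 26 + 25 + 24 + 23 + 22 + 21 + 20 + 19 + 18 + 17 + 16 + 15 + 14 + 13 + 12 + 11 + 10 + 9 + 8 + 7 + 6 + 5 + 4 + 3 + 2 + 1 + 0
= 1653

1653


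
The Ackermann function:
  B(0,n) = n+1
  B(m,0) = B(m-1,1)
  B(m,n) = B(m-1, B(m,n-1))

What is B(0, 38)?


B(0, 38) = 39
Result: B(0, 38) = 39

39


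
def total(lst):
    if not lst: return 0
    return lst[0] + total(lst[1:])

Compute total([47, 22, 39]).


total([47, 22, 39]) = 47 + total([22, 39])
total([22, 39]) = 22 + total([39])
total([39]) = 39 + total([])
total([]) = 0  (base case)
Total: 47 + 22 + 39 + 0 = 108

108


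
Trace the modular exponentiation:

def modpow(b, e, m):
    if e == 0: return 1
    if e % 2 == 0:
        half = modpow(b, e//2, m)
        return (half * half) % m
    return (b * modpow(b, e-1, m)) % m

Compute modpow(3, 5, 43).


modpow(3, 5, 43): e is odd, compute modpow(3, 4, 43)
  modpow(3, 4, 43): e is even, compute modpow(3, 2, 43)
    modpow(3, 2, 43): e is even, compute modpow(3, 1, 43)
      modpow(3, 1, 43): e is odd, compute modpow(3, 0, 43)
        modpow(3, 0, 43) = 1
      (3 * 1) % 43 = 3
    half=3, (3*3) % 43 = 9
  half=9, (9*9) % 43 = 38
(3 * 38) % 43 = 28

28


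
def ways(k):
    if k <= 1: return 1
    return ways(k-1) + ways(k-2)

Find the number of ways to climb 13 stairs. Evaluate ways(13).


Building up from base cases:
ways(0) = 1
ways(1) = 1
ways(2) = ways(1) + ways(0) = 1 + 1 = 2
ways(3) = ways(2) + ways(1) = 2 + 1 = 3
ways(4) = ways(3) + ways(2) = 3 + 2 = 5
ways(5) = ways(4) + ways(3) = 5 + 3 = 8
ways(6) = ways(5) + ways(4) = 8 + 5 = 13
ways(7) = ways(6) + ways(5) = 13 + 8 = 21
ways(8) = ways(7) + ways(6) = 21 + 13 = 34
ways(9) = ways(8) + ways(7) = 34 + 21 = 55
ways(10) = ways(9) + ways(8) = 55 + 34 = 89
ways(11) = ways(10) + ways(9) = 89 + 55 = 144
ways(12) = ways(11) + ways(10) = 144 + 89 = 233
ways(13) = ways(12) + ways(11) = 233 + 144 = 377

377


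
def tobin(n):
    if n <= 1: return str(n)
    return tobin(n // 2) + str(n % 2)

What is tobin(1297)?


tobin(1297) = tobin(648) + '1'
tobin(648) = tobin(324) + '0'
tobin(324) = tobin(162) + '0'
tobin(162) = tobin(81) + '0'
tobin(81) = tobin(40) + '1'
tobin(40) = tobin(20) + '0'
tobin(20) = tobin(10) + '0'
tobin(10) = tobin(5) + '0'
tobin(5) = tobin(2) + '1'
tobin(2) = tobin(1) + '0'
tobin(1) = '1'  (base case)
Concatenating: '1' + '0' + '1' + '0' + '0' + '0' + '1' + '0' + '0' + '0' + '1' = '10100010001'

10100010001


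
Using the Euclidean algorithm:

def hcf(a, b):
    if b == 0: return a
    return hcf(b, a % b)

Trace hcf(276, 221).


hcf(276, 221) = hcf(221, 55)
hcf(221, 55) = hcf(55, 1)
hcf(55, 1) = hcf(1, 0)
hcf(1, 0) = 1  (base case)

1


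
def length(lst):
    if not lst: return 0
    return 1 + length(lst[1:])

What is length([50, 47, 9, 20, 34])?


length([50, 47, 9, 20, 34]) = 1 + length([47, 9, 20, 34])
length([47, 9, 20, 34]) = 1 + length([9, 20, 34])
length([9, 20, 34]) = 1 + length([20, 34])
length([20, 34]) = 1 + length([34])
length([34]) = 1 + length([])
length([]) = 0  (base case)
Unwinding: 1 + 1 + 1 + 1 + 1 + 0 = 5

5


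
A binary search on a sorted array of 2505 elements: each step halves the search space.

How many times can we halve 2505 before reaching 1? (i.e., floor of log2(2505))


2505 / 2 = 1252
1252 / 2 = 626
626 / 2 = 313
313 / 2 = 156
156 / 2 = 78
78 / 2 = 39
39 / 2 = 19
19 / 2 = 9
9 / 2 = 4
4 / 2 = 2
2 / 2 = 1
Reached 1 after 11 halvings

11


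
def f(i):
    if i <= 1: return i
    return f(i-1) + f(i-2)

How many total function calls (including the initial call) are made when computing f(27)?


Let C(n) = total calls for f(n)
C(0) = 1, C(1) = 1
C(2) = 1 + C(1) + C(0) = 1 + 1 + 1 = 3
C(3) = 1 + C(2) + C(1) = 1 + 3 + 1 = 5
C(4) = 1 + C(3) + C(2) = 1 + 5 + 3 = 9
C(5) = 1 + C(4) + C(3) = 1 + 9 + 5 = 15
C(6) = 1 + C(5) + C(4) = 1 + 15 + 9 = 25
C(7) = 1 + C(6) + C(5) = 1 + 25 + 15 = 41
C(8) = 1 + C(7) + C(6) = 1 + 41 + 25 = 67
C(9) = 1 + C(8) + C(7) = 1 + 67 + 41 = 109
C(10) = 1 + C(9) + C(8) = 1 + 109 + 67 = 177
C(11) = 1 + C(10) + C(9) = 1 + 177 + 109 = 287
C(12) = 1 + C(11) + C(10) = 1 + 287 + 177 = 465
C(13) = 1 + C(12) + C(11) = 1 + 465 + 287 = 753
C(14) = 1 + C(13) + C(12) = 1 + 753 + 465 = 1219
C(15) = 1 + C(14) + C(13) = 1 + 1219 + 753 = 1973
C(16) = 1 + C(15) + C(14) = 1 + 1973 + 1219 = 3193
C(17) = 1 + C(16) + C(15) = 1 + 3193 + 1973 = 5167
C(18) = 1 + C(17) + C(16) = 1 + 5167 + 3193 = 8361
C(19) = 1 + C(18) + C(17) = 1 + 8361 + 5167 = 13529
C(20) = 1 + C(19) + C(18) = 1 + 13529 + 8361 = 21891
C(21) = 1 + C(20) + C(19) = 1 + 21891 + 13529 = 35421
C(22) = 1 + C(21) + C(20) = 1 + 35421 + 21891 = 57313
C(23) = 1 + C(22) + C(21) = 1 + 57313 + 35421 = 92735
C(24) = 1 + C(23) + C(22) = 1 + 92735 + 57313 = 150049
C(25) = 1 + C(24) + C(23) = 1 + 150049 + 92735 = 242785
C(26) = 1 + C(25) + C(24) = 1 + 242785 + 150049 = 392835
C(27) = 1 + C(26) + C(25) = 1 + 392835 + 242785 = 635621

635621


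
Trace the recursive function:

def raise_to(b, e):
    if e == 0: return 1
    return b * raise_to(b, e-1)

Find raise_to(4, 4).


raise_to(4, 4)
= 4 * raise_to(4, 3)
= 4 * 4 * raise_to(4, 2)
= 4 * 4 * 4 * raise_to(4, 1)
= 4 * 4 * 4 * 4 * raise_to(4, 0)
= 4 * 4 * 4 * 4 * 1
= 256

256


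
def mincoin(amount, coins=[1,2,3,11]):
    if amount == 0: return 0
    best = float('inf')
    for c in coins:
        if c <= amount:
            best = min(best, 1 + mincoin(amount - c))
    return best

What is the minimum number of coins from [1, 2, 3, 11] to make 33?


Building up with DP:
mincoin(0) = 0
mincoin(1) = min(1+mincoin(0)=1+0=1) = 1
mincoin(2) = min(1+mincoin(1)=1+1=2, 1+mincoin(0)=1+0=1) = 1
mincoin(3) = min(1+mincoin(2)=1+1=2, 1+mincoin(1)=1+1=2, 1+mincoin(0)=1+0=1) = 1
mincoin(4) = min(1+mincoin(3)=1+1=2, 1+mincoin(2)=1+1=2, 1+mincoin(1)=1+1=2) = 2
mincoin(5) = min(1+mincoin(4)=1+2=3, 1+mincoin(3)=1+1=2, 1+mincoin(2)=1+1=2) = 2
mincoin(6) = min(1+mincoin(5)=1+2=3, 1+mincoin(4)=1+2=3, 1+mincoin(3)=1+1=2) = 2
mincoin(7) = min(1+mincoin(6)=1+2=3, 1+mincoin(5)=1+2=3, 1+mincoin(4)=1+2=3) = 3
mincoin(8) = min(1+mincoin(7)=1+3=4, 1+mincoin(6)=1+2=3, 1+mincoin(5)=1+2=3) = 3
mincoin(9) = min(1+mincoin(8)=1+3=4, 1+mincoin(7)=1+3=4, 1+mincoin(6)=1+2=3) = 3
mincoin(10) = min(1+mincoin(9)=1+3=4, 1+mincoin(8)=1+3=4, 1+mincoin(7)=1+3=4) = 4
mincoin(11) = min(1+mincoin(10)=1+4=5, 1+mincoin(9)=1+3=4, 1+mincoin(8)=1+3=4, 1+mincoin(0)=1+0=1) = 1
mincoin(12) = min(1+mincoin(11)=1+1=2, 1+mincoin(10)=1+4=5, 1+mincoin(9)=1+3=4, 1+mincoin(1)=1+1=2) = 2
mincoin(13) = min(1+mincoin(12)=1+2=3, 1+mincoin(11)=1+1=2, 1+mincoin(10)=1+4=5, 1+mincoin(2)=1+1=2) = 2
mincoin(14) = min(1+mincoin(13)=1+2=3, 1+mincoin(12)=1+2=3, 1+mincoin(11)=1+1=2, 1+mincoin(3)=1+1=2) = 2
mincoin(15) = min(1+mincoin(14)=1+2=3, 1+mincoin(13)=1+2=3, 1+mincoin(12)=1+2=3, 1+mincoin(4)=1+2=3) = 3
mincoin(16) = min(1+mincoin(15)=1+3=4, 1+mincoin(14)=1+2=3, 1+mincoin(13)=1+2=3, 1+mincoin(5)=1+2=3) = 3
mincoin(17) = min(1+mincoin(16)=1+3=4, 1+mincoin(15)=1+3=4, 1+mincoin(14)=1+2=3, 1+mincoin(6)=1+2=3) = 3
mincoin(18) = min(1+mincoin(17)=1+3=4, 1+mincoin(16)=1+3=4, 1+mincoin(15)=1+3=4, 1+mincoin(7)=1+3=4) = 4
mincoin(19) = min(1+mincoin(18)=1+4=5, 1+mincoin(17)=1+3=4, 1+mincoin(16)=1+3=4, 1+mincoin(8)=1+3=4) = 4
mincoin(20) = min(1+mincoin(19)=1+4=5, 1+mincoin(18)=1+4=5, 1+mincoin(17)=1+3=4, 1+mincoin(9)=1+3=4) = 4
mincoin(21) = min(1+mincoin(20)=1+4=5, 1+mincoin(19)=1+4=5, 1+mincoin(18)=1+4=5, 1+mincoin(10)=1+4=5) = 5
mincoin(22) = min(1+mincoin(21)=1+5=6, 1+mincoin(20)=1+4=5, 1+mincoin(19)=1+4=5, 1+mincoin(11)=1+1=2) = 2
mincoin(23) = min(1+mincoin(22)=1+2=3, 1+mincoin(21)=1+5=6, 1+mincoin(20)=1+4=5, 1+mincoin(12)=1+2=3) = 3
mincoin(24) = min(1+mincoin(23)=1+3=4, 1+mincoin(22)=1+2=3, 1+mincoin(21)=1+5=6, 1+mincoin(13)=1+2=3) = 3
mincoin(25) = min(1+mincoin(24)=1+3=4, 1+mincoin(23)=1+3=4, 1+mincoin(22)=1+2=3, 1+mincoin(14)=1+2=3) = 3
mincoin(26) = min(1+mincoin(25)=1+3=4, 1+mincoin(24)=1+3=4, 1+mincoin(23)=1+3=4, 1+mincoin(15)=1+3=4) = 4
mincoin(27) = min(1+mincoin(26)=1+4=5, 1+mincoin(25)=1+3=4, 1+mincoin(24)=1+3=4, 1+mincoin(16)=1+3=4) = 4
mincoin(28) = min(1+mincoin(27)=1+4=5, 1+mincoin(26)=1+4=5, 1+mincoin(25)=1+3=4, 1+mincoin(17)=1+3=4) = 4
mincoin(29) = min(1+mincoin(28)=1+4=5, 1+mincoin(27)=1+4=5, 1+mincoin(26)=1+4=5, 1+mincoin(18)=1+4=5) = 5
mincoin(30) = min(1+mincoin(29)=1+5=6, 1+mincoin(28)=1+4=5, 1+mincoin(27)=1+4=5, 1+mincoin(19)=1+4=5) = 5
mincoin(31) = min(1+mincoin(30)=1+5=6, 1+mincoin(29)=1+5=6, 1+mincoin(28)=1+4=5, 1+mincoin(20)=1+4=5) = 5
mincoin(32) = min(1+mincoin(31)=1+5=6, 1+mincoin(30)=1+5=6, 1+mincoin(29)=1+5=6, 1+mincoin(21)=1+5=6) = 6
mincoin(33) = min(1+mincoin(32)=1+6=7, 1+mincoin(31)=1+5=6, 1+mincoin(30)=1+5=6, 1+mincoin(22)=1+2=3) = 3

3


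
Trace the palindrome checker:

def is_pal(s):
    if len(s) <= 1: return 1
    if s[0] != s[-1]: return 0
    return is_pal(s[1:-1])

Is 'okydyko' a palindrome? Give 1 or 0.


is_pal('okydyko'): s[0]='o' == s[-1]='o' -> check is_pal('kydyk')
is_pal('kydyk'): s[0]='k' == s[-1]='k' -> check is_pal('ydy')
is_pal('ydy'): s[0]='y' == s[-1]='y' -> check is_pal('d')
is_pal('d'): len <= 1 -> return 1  (base case)
Result: 1 (palindrome)

1


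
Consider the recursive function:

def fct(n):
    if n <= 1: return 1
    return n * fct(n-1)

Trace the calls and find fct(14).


fct(14)
= 14 * fct(13)
= 14 * 13 * fct(12)
= 14 * 13 * 12 * fct(11)
= 14 * 13 * 12 * 11 * fct(10)
= 14 * 13 * 12 * 11 * 10 * fct(9)
= 14 * 13 * 12 * 11 * 10 * 9 * fct(8)
= 14 * 13 * 12 * 11 * 10 * 9 * 8 * fct(7)
= 14 * 13 * 12 * 11 * 10 * 9 * 8 * 7 * fct(6)
= 14 * 13 * 12 * 11 * 10 * 9 * 8 * 7 * 6 * fct(5)
= 14 * 13 * 12 * 11 * 10 * 9 * 8 * 7 * 6 * 5 * fct(4)
= 14 * 13 * 12 * 11 * 10 * 9 * 8 * 7 * 6 * 5 * 4 * fct(3)
= 14 * 13 * 12 * 11 * 10 * 9 * 8 * 7 * 6 * 5 * 4 * 3 * fct(2)
= 14 * 13 * 12 * 11 * 10 * 9 * 8 * 7 * 6 * 5 * 4 * 3 * 2 * fct(1)
= 14 * 13 * 12 * 11 * 10 * 9 * 8 * 7 * 6 * 5 * 4 * 3 * 2 * 1
= 87178291200

87178291200


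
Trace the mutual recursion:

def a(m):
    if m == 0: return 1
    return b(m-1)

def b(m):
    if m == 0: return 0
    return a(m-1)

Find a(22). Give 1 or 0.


a(22) = b(21)
b(21) = a(20)
a(20) = b(19)
b(19) = a(18)
a(18) = b(17)
b(17) = a(16)
a(16) = b(15)
b(15) = a(14)
a(14) = b(13)
b(13) = a(12)
a(12) = b(11)
b(11) = a(10)
a(10) = b(9)
b(9) = a(8)
a(8) = b(7)
b(7) = a(6)
a(6) = b(5)
b(5) = a(4)
a(4) = b(3)
b(3) = a(2)
a(2) = b(1)
b(1) = a(0)
a(0) = 1  (base case)
Result: 1

1


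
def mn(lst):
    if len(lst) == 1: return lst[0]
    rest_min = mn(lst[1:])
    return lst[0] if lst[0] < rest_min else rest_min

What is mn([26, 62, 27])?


mn([26, 62, 27]): compare 26 with mn([62, 27])
mn([62, 27]): compare 62 with mn([27])
mn([27]) = 27  (base case)
Compare 62 with 27 -> 27
Compare 26 with 27 -> 26

26


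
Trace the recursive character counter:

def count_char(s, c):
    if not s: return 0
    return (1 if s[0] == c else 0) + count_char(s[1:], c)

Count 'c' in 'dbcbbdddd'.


s[0]='d' != 'c' -> 0
s[0]='b' != 'c' -> 0
s[0]='c' == 'c' -> 1
s[0]='b' != 'c' -> 0
s[0]='b' != 'c' -> 0
s[0]='d' != 'c' -> 0
s[0]='d' != 'c' -> 0
s[0]='d' != 'c' -> 0
s[0]='d' != 'c' -> 0
Sum: 0 + 0 + 1 + 0 + 0 + 0 + 0 + 0 + 0 = 1

1


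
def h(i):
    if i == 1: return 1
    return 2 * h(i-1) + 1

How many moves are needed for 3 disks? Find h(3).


h(3) = 2 * h(2) + 1
h(2) = 2 * h(1) + 1
h(1) = 1  (base case)
h(2) = 2 * 1 + 1 = 3
h(3) = 2 * 3 + 1 = 7

7


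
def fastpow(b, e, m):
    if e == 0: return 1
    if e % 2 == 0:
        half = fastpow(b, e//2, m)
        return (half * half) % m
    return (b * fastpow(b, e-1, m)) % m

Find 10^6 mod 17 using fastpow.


fastpow(10, 6, 17): e is even, compute fastpow(10, 3, 17)
  fastpow(10, 3, 17): e is odd, compute fastpow(10, 2, 17)
    fastpow(10, 2, 17): e is even, compute fastpow(10, 1, 17)
      fastpow(10, 1, 17): e is odd, compute fastpow(10, 0, 17)
        fastpow(10, 0, 17) = 1
      (10 * 1) % 17 = 10
    half=10, (10*10) % 17 = 15
  (10 * 15) % 17 = 14
half=14, (14*14) % 17 = 9

9


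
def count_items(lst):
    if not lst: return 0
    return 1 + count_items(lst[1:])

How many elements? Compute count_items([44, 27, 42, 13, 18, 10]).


count_items([44, 27, 42, 13, 18, 10]) = 1 + count_items([27, 42, 13, 18, 10])
count_items([27, 42, 13, 18, 10]) = 1 + count_items([42, 13, 18, 10])
count_items([42, 13, 18, 10]) = 1 + count_items([13, 18, 10])
count_items([13, 18, 10]) = 1 + count_items([18, 10])
count_items([18, 10]) = 1 + count_items([10])
count_items([10]) = 1 + count_items([])
count_items([]) = 0  (base case)
Unwinding: 1 + 1 + 1 + 1 + 1 + 1 + 0 = 6

6


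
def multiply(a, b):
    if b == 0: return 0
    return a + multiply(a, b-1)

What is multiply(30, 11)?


multiply(30, 11) = 30 + multiply(30, 10)
multiply(30, 10) = 30 + multiply(30, 9)
multiply(30, 9) = 30 + multiply(30, 8)
multiply(30, 8) = 30 + multiply(30, 7)
multiply(30, 7) = 30 + multiply(30, 6)
multiply(30, 6) = 30 + multiply(30, 5)
multiply(30, 5) = 30 + multiply(30, 4)
multiply(30, 4) = 30 + multiply(30, 3)
multiply(30, 3) = 30 + multiply(30, 2)
multiply(30, 2) = 30 + multiply(30, 1)
multiply(30, 1) = 30 + multiply(30, 0)
multiply(30, 0) = 0  (base case)
Total: 30 + 30 + 30 + 30 + 30 + 30 + 30 + 30 + 30 + 30 + 30 + 0 = 330

330


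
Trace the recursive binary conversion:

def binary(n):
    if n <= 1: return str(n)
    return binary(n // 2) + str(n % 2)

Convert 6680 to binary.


binary(6680) = binary(3340) + '0'
binary(3340) = binary(1670) + '0'
binary(1670) = binary(835) + '0'
binary(835) = binary(417) + '1'
binary(417) = binary(208) + '1'
binary(208) = binary(104) + '0'
binary(104) = binary(52) + '0'
binary(52) = binary(26) + '0'
binary(26) = binary(13) + '0'
binary(13) = binary(6) + '1'
binary(6) = binary(3) + '0'
binary(3) = binary(1) + '1'
binary(1) = '1'  (base case)
Concatenating: '1' + '1' + '0' + '1' + '0' + '0' + '0' + '0' + '1' + '1' + '0' + '0' + '0' = '1101000011000'

1101000011000


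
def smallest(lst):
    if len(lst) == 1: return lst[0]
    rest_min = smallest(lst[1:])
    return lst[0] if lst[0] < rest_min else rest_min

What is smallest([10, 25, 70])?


smallest([10, 25, 70]): compare 10 with smallest([25, 70])
smallest([25, 70]): compare 25 with smallest([70])
smallest([70]) = 70  (base case)
Compare 25 with 70 -> 25
Compare 10 with 25 -> 10

10


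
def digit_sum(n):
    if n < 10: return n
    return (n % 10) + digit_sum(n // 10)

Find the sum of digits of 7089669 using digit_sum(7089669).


digit_sum(7089669) = 9 + digit_sum(708966)
digit_sum(708966) = 6 + digit_sum(70896)
digit_sum(70896) = 6 + digit_sum(7089)
digit_sum(7089) = 9 + digit_sum(708)
digit_sum(708) = 8 + digit_sum(70)
digit_sum(70) = 0 + digit_sum(7)
digit_sum(7) = 7  (base case)
Total: 9 + 6 + 6 + 9 + 8 + 0 + 7 = 45

45


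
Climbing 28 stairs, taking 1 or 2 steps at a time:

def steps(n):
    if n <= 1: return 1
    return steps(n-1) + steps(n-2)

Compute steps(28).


Building up from base cases:
steps(0) = 1
steps(1) = 1
steps(2) = steps(1) + steps(0) = 1 + 1 = 2
steps(3) = steps(2) + steps(1) = 2 + 1 = 3
steps(4) = steps(3) + steps(2) = 3 + 2 = 5
steps(5) = steps(4) + steps(3) = 5 + 3 = 8
steps(6) = steps(5) + steps(4) = 8 + 5 = 13
steps(7) = steps(6) + steps(5) = 13 + 8 = 21
steps(8) = steps(7) + steps(6) = 21 + 13 = 34
steps(9) = steps(8) + steps(7) = 34 + 21 = 55
steps(10) = steps(9) + steps(8) = 55 + 34 = 89
steps(11) = steps(10) + steps(9) = 89 + 55 = 144
steps(12) = steps(11) + steps(10) = 144 + 89 = 233
steps(13) = steps(12) + steps(11) = 233 + 144 = 377
steps(14) = steps(13) + steps(12) = 377 + 233 = 610
steps(15) = steps(14) + steps(13) = 610 + 377 = 987
steps(16) = steps(15) + steps(14) = 987 + 610 = 1597
steps(17) = steps(16) + steps(15) = 1597 + 987 = 2584
steps(18) = steps(17) + steps(16) = 2584 + 1597 = 4181
steps(19) = steps(18) + steps(17) = 4181 + 2584 = 6765
steps(20) = steps(19) + steps(18) = 6765 + 4181 = 10946
steps(21) = steps(20) + steps(19) = 10946 + 6765 = 17711
steps(22) = steps(21) + steps(20) = 17711 + 10946 = 28657
steps(23) = steps(22) + steps(21) = 28657 + 17711 = 46368
steps(24) = steps(23) + steps(22) = 46368 + 28657 = 75025
steps(25) = steps(24) + steps(23) = 75025 + 46368 = 121393
steps(26) = steps(25) + steps(24) = 121393 + 75025 = 196418
steps(27) = steps(26) + steps(25) = 196418 + 121393 = 317811
steps(28) = steps(27) + steps(26) = 317811 + 196418 = 514229

514229


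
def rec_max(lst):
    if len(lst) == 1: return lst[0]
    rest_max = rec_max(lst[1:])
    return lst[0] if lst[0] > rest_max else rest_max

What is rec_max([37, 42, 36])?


rec_max([37, 42, 36]): compare 37 with rec_max([42, 36])
rec_max([42, 36]): compare 42 with rec_max([36])
rec_max([36]) = 36  (base case)
Compare 42 with 36 -> 42
Compare 37 with 42 -> 42

42


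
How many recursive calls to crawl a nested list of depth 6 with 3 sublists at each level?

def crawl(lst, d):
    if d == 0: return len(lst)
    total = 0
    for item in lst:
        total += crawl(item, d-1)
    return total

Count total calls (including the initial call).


At depth 0 (root): 1 call
At depth 1: each of 1 parents calls crawl on 3 children = 3 calls
At depth 2: each of 3 parents calls crawl on 3 children = 9 calls
At depth 3: each of 9 parents calls crawl on 3 children = 27 calls
At depth 4: each of 27 parents calls crawl on 3 children = 81 calls
At depth 5: each of 81 parents calls crawl on 3 children = 243 calls
At depth 6: each of 243 parents calls crawl on 3 children = 729 calls
Total: 1 + 3 + 9 + 27 + 81 + 243 + 729 = 1093

1093


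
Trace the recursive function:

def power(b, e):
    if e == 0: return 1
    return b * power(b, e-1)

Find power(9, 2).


power(9, 2)
= 9 * power(9, 1)
= 9 * 9 * power(9, 0)
= 9 * 9 * 1
= 81

81


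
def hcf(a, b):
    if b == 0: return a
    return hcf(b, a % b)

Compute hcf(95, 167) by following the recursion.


hcf(95, 167) = hcf(167, 95)
hcf(167, 95) = hcf(95, 72)
hcf(95, 72) = hcf(72, 23)
hcf(72, 23) = hcf(23, 3)
hcf(23, 3) = hcf(3, 2)
hcf(3, 2) = hcf(2, 1)
hcf(2, 1) = hcf(1, 0)
hcf(1, 0) = 1  (base case)

1


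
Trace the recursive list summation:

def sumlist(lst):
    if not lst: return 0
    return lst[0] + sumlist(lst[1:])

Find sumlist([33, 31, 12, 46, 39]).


sumlist([33, 31, 12, 46, 39]) = 33 + sumlist([31, 12, 46, 39])
sumlist([31, 12, 46, 39]) = 31 + sumlist([12, 46, 39])
sumlist([12, 46, 39]) = 12 + sumlist([46, 39])
sumlist([46, 39]) = 46 + sumlist([39])
sumlist([39]) = 39 + sumlist([])
sumlist([]) = 0  (base case)
Total: 33 + 31 + 12 + 46 + 39 + 0 = 161

161


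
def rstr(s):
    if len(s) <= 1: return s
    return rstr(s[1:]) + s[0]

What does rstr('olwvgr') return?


rstr('olwvgr') = rstr('lwvgr') + 'o'
rstr('lwvgr') = rstr('wvgr') + 'l'
rstr('wvgr') = rstr('vgr') + 'w'
rstr('vgr') = rstr('gr') + 'v'
rstr('gr') = rstr('r') + 'g'
rstr('r') = 'r'  (base case)
Concatenating: 'r' + 'g' + 'v' + 'w' + 'l' + 'o' = 'rgvwlo'

rgvwlo


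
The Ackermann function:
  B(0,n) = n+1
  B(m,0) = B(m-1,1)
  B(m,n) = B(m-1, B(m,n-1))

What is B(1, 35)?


B(1, 35) = B(0, B(1, 34))
  B(1, 34) = B(0, B(1, 33))
    B(1, 33) = B(0, B(1, 32))
      B(1, 32) = B(0, B(1, 31))
        B(1, 31) = B(0, B(1, 30))
          B(1, 30) = B(0, B(1, 29))
          B(1, 29) = B(0, B(1, 28))
          B(1, 28) = B(0, B(1, 27))
          B(1, 27) = B(0, B(1, 26))
          B(1, 26) = B(0, B(1, 25))
          B(1, 25) = B(0, B(1, 24))
          B(1, 24) = B(0, B(1, 23))
          B(1, 23) = B(0, B(1, 22))
          B(1, 22) = B(0, B(1, 21))
          B(1, 21) = B(0, B(1, 20))
          B(1, 20) = B(0, B(1, 19))
          B(1, 19) = B(0, B(1, 18))
          B(1, 18) = B(0, B(1, 17))
          B(1, 17) = B(0, B(1, 16))
          B(1, 16) = B(0, B(1, 15))
          B(1, 15) = B(0, B(1, 14))
          B(1, 14) = B(0, B(1, 13))
          B(1, 13) = B(0, B(1, 12))
          B(1, 12) = B(0, B(1, 11))
          B(1, 11) = B(0, B(1, 10))
... (trace truncated)
Result: B(1, 35) = 37

37


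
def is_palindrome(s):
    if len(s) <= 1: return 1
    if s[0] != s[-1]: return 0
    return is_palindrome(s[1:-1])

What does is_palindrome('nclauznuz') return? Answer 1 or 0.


is_palindrome('nclauznuz'): s[0]='n' != s[-1]='z' -> return 0
Result: 0 (not a palindrome)

0


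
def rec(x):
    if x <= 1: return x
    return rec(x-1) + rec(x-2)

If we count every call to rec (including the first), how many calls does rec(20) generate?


Let C(n) = total calls for rec(n)
C(0) = 1, C(1) = 1
C(2) = 1 + C(1) + C(0) = 1 + 1 + 1 = 3
C(3) = 1 + C(2) + C(1) = 1 + 3 + 1 = 5
C(4) = 1 + C(3) + C(2) = 1 + 5 + 3 = 9
C(5) = 1 + C(4) + C(3) = 1 + 9 + 5 = 15
C(6) = 1 + C(5) + C(4) = 1 + 15 + 9 = 25
C(7) = 1 + C(6) + C(5) = 1 + 25 + 15 = 41
C(8) = 1 + C(7) + C(6) = 1 + 41 + 25 = 67
C(9) = 1 + C(8) + C(7) = 1 + 67 + 41 = 109
C(10) = 1 + C(9) + C(8) = 1 + 109 + 67 = 177
C(11) = 1 + C(10) + C(9) = 1 + 177 + 109 = 287
C(12) = 1 + C(11) + C(10) = 1 + 287 + 177 = 465
C(13) = 1 + C(12) + C(11) = 1 + 465 + 287 = 753
C(14) = 1 + C(13) + C(12) = 1 + 753 + 465 = 1219
C(15) = 1 + C(14) + C(13) = 1 + 1219 + 753 = 1973
C(16) = 1 + C(15) + C(14) = 1 + 1973 + 1219 = 3193
C(17) = 1 + C(16) + C(15) = 1 + 3193 + 1973 = 5167
C(18) = 1 + C(17) + C(16) = 1 + 5167 + 3193 = 8361
C(19) = 1 + C(18) + C(17) = 1 + 8361 + 5167 = 13529
C(20) = 1 + C(19) + C(18) = 1 + 13529 + 8361 = 21891

21891


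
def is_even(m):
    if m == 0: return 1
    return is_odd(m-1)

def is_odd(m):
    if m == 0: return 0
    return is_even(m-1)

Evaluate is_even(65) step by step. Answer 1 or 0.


is_even(65) = is_odd(64)
is_odd(64) = is_even(63)
is_even(63) = is_odd(62)
is_odd(62) = is_even(61)
is_even(61) = is_odd(60)
is_odd(60) = is_even(59)
is_even(59) = is_odd(58)
is_odd(58) = is_even(57)
is_even(57) = is_odd(56)
is_odd(56) = is_even(55)
is_even(55) = is_odd(54)
is_odd(54) = is_even(53)
is_even(53) = is_odd(52)
is_odd(52) = is_even(51)
is_even(51) = is_odd(50)
is_odd(50) = is_even(49)
is_even(49) = is_odd(48)
is_odd(48) = is_even(47)
is_even(47) = is_odd(46)
is_odd(46) = is_even(45)
is_even(45) = is_odd(44)
is_odd(44) = is_even(43)
is_even(43) = is_odd(42)
is_odd(42) = is_even(41)
is_even(41) = is_odd(40)
is_odd(40) = is_even(39)
is_even(39) = is_odd(38)
is_odd(38) = is_even(37)
is_even(37) = is_odd(36)
is_odd(36) = is_even(35)
is_even(35) = is_odd(34)
is_odd(34) = is_even(33)
is_even(33) = is_odd(32)
is_odd(32) = is_even(31)
is_even(31) = is_odd(30)
is_odd(30) = is_even(29)
is_even(29) = is_odd(28)
is_odd(28) = is_even(27)
is_even(27) = is_odd(26)
is_odd(26) = is_even(25)
is_even(25) = is_odd(24)
is_odd(24) = is_even(23)
is_even(23) = is_odd(22)
is_odd(22) = is_even(21)
is_even(21) = is_odd(20)
is_odd(20) = is_even(19)
is_even(19) = is_odd(18)
is_odd(18) = is_even(17)
is_even(17) = is_odd(16)
is_odd(16) = is_even(15)
is_even(15) = is_odd(14)
is_odd(14) = is_even(13)
is_even(13) = is_odd(12)
is_odd(12) = is_even(11)
is_even(11) = is_odd(10)
is_odd(10) = is_even(9)
is_even(9) = is_odd(8)
is_odd(8) = is_even(7)
is_even(7) = is_odd(6)
is_odd(6) = is_even(5)
is_even(5) = is_odd(4)
is_odd(4) = is_even(3)
is_even(3) = is_odd(2)
is_odd(2) = is_even(1)
is_even(1) = is_odd(0)
is_odd(0) = 0  (base case)
Result: 0

0


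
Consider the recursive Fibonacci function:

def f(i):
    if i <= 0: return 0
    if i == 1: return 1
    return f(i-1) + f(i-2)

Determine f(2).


Computing f(2) bottom-up:
f(0) = 0
f(1) = 1
f(2) = f(1) + f(0) = 1 + 0 = 1

1


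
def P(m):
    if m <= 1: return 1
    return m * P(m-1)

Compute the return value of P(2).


P(2)
= 2 * P(1)
= 2 * 1
= 2

2


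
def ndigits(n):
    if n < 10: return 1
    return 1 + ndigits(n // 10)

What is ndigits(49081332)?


ndigits(49081332) = 1 + ndigits(4908133)
ndigits(4908133) = 1 + ndigits(490813)
ndigits(490813) = 1 + ndigits(49081)
ndigits(49081) = 1 + ndigits(4908)
ndigits(4908) = 1 + ndigits(490)
ndigits(490) = 1 + ndigits(49)
ndigits(49) = 1 + ndigits(4)
ndigits(4) = 1  (base case: 4 < 10)
Unwinding: 1 + 1 + 1 + 1 + 1 + 1 + 1 + 1 = 8

8


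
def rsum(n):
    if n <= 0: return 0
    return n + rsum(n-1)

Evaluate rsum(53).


rsum(53)
= 53 + 52 + 51 + 50 + 49 + 48 + 47 + 46 + 45 + 44 + 43 + 42 + 41 + 40 + 39 + 38 + 37 + 36 + 35 + 34 + 33 + 32 + 31 + 30 + 29 + 28 + 27 + 26 + 25 + 24 + 23 + 22 + 21 + 20 + 19 + 18 + 17 + 16 + 15 + 14 + 13 + 12 + 11 + 10 + 9 + 8 + 7 + 6 + 5 + 4 + 3 + 2 + 1 + rsum(0)
= 53 + 52 + 51 + 50 + 49 + 48 + 47 + 46 + 45 + 44 + 43 + 42 + 41 + 40 + 39 + 38 + 37 + 36 + 35 + 34 + 33 + 32 + 31 + 30 + 29 + 28 + 27 + 26 + 25 + 24 + 23 + 22 + 21 + 20 + 19 + 18 + 17 + 16 + 15 + 14 + 13 + 12 + 11 + 10 + 9 + 8 + 7 + 6 + 5 + 4 + 3 + 2 + 1 + 0
= 1431

1431


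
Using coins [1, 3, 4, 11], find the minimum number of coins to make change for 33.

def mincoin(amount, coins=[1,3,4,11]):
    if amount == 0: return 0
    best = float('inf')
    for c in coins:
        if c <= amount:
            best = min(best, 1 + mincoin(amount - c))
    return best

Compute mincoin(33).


Building up with DP:
mincoin(0) = 0
mincoin(1) = min(1+mincoin(0)=1+0=1) = 1
mincoin(2) = min(1+mincoin(1)=1+1=2) = 2
mincoin(3) = min(1+mincoin(2)=1+2=3, 1+mincoin(0)=1+0=1) = 1
mincoin(4) = min(1+mincoin(3)=1+1=2, 1+mincoin(1)=1+1=2, 1+mincoin(0)=1+0=1) = 1
mincoin(5) = min(1+mincoin(4)=1+1=2, 1+mincoin(2)=1+2=3, 1+mincoin(1)=1+1=2) = 2
mincoin(6) = min(1+mincoin(5)=1+2=3, 1+mincoin(3)=1+1=2, 1+mincoin(2)=1+2=3) = 2
mincoin(7) = min(1+mincoin(6)=1+2=3, 1+mincoin(4)=1+1=2, 1+mincoin(3)=1+1=2) = 2
mincoin(8) = min(1+mincoin(7)=1+2=3, 1+mincoin(5)=1+2=3, 1+mincoin(4)=1+1=2) = 2
mincoin(9) = min(1+mincoin(8)=1+2=3, 1+mincoin(6)=1+2=3, 1+mincoin(5)=1+2=3) = 3
mincoin(10) = min(1+mincoin(9)=1+3=4, 1+mincoin(7)=1+2=3, 1+mincoin(6)=1+2=3) = 3
mincoin(11) = min(1+mincoin(10)=1+3=4, 1+mincoin(8)=1+2=3, 1+mincoin(7)=1+2=3, 1+mincoin(0)=1+0=1) = 1
mincoin(12) = min(1+mincoin(11)=1+1=2, 1+mincoin(9)=1+3=4, 1+mincoin(8)=1+2=3, 1+mincoin(1)=1+1=2) = 2
mincoin(13) = min(1+mincoin(12)=1+2=3, 1+mincoin(10)=1+3=4, 1+mincoin(9)=1+3=4, 1+mincoin(2)=1+2=3) = 3
mincoin(14) = min(1+mincoin(13)=1+3=4, 1+mincoin(11)=1+1=2, 1+mincoin(10)=1+3=4, 1+mincoin(3)=1+1=2) = 2
mincoin(15) = min(1+mincoin(14)=1+2=3, 1+mincoin(12)=1+2=3, 1+mincoin(11)=1+1=2, 1+mincoin(4)=1+1=2) = 2
mincoin(16) = min(1+mincoin(15)=1+2=3, 1+mincoin(13)=1+3=4, 1+mincoin(12)=1+2=3, 1+mincoin(5)=1+2=3) = 3
mincoin(17) = min(1+mincoin(16)=1+3=4, 1+mincoin(14)=1+2=3, 1+mincoin(13)=1+3=4, 1+mincoin(6)=1+2=3) = 3
mincoin(18) = min(1+mincoin(17)=1+3=4, 1+mincoin(15)=1+2=3, 1+mincoin(14)=1+2=3, 1+mincoin(7)=1+2=3) = 3
mincoin(19) = min(1+mincoin(18)=1+3=4, 1+mincoin(16)=1+3=4, 1+mincoin(15)=1+2=3, 1+mincoin(8)=1+2=3) = 3
mincoin(20) = min(1+mincoin(19)=1+3=4, 1+mincoin(17)=1+3=4, 1+mincoin(16)=1+3=4, 1+mincoin(9)=1+3=4) = 4
mincoin(21) = min(1+mincoin(20)=1+4=5, 1+mincoin(18)=1+3=4, 1+mincoin(17)=1+3=4, 1+mincoin(10)=1+3=4) = 4
mincoin(22) = min(1+mincoin(21)=1+4=5, 1+mincoin(19)=1+3=4, 1+mincoin(18)=1+3=4, 1+mincoin(11)=1+1=2) = 2
mincoin(23) = min(1+mincoin(22)=1+2=3, 1+mincoin(20)=1+4=5, 1+mincoin(19)=1+3=4, 1+mincoin(12)=1+2=3) = 3
mincoin(24) = min(1+mincoin(23)=1+3=4, 1+mincoin(21)=1+4=5, 1+mincoin(20)=1+4=5, 1+mincoin(13)=1+3=4) = 4
mincoin(25) = min(1+mincoin(24)=1+4=5, 1+mincoin(22)=1+2=3, 1+mincoin(21)=1+4=5, 1+mincoin(14)=1+2=3) = 3
mincoin(26) = min(1+mincoin(25)=1+3=4, 1+mincoin(23)=1+3=4, 1+mincoin(22)=1+2=3, 1+mincoin(15)=1+2=3) = 3
mincoin(27) = min(1+mincoin(26)=1+3=4, 1+mincoin(24)=1+4=5, 1+mincoin(23)=1+3=4, 1+mincoin(16)=1+3=4) = 4
mincoin(28) = min(1+mincoin(27)=1+4=5, 1+mincoin(25)=1+3=4, 1+mincoin(24)=1+4=5, 1+mincoin(17)=1+3=4) = 4
mincoin(29) = min(1+mincoin(28)=1+4=5, 1+mincoin(26)=1+3=4, 1+mincoin(25)=1+3=4, 1+mincoin(18)=1+3=4) = 4
mincoin(30) = min(1+mincoin(29)=1+4=5, 1+mincoin(27)=1+4=5, 1+mincoin(26)=1+3=4, 1+mincoin(19)=1+3=4) = 4
mincoin(31) = min(1+mincoin(30)=1+4=5, 1+mincoin(28)=1+4=5, 1+mincoin(27)=1+4=5, 1+mincoin(20)=1+4=5) = 5
mincoin(32) = min(1+mincoin(31)=1+5=6, 1+mincoin(29)=1+4=5, 1+mincoin(28)=1+4=5, 1+mincoin(21)=1+4=5) = 5
mincoin(33) = min(1+mincoin(32)=1+5=6, 1+mincoin(30)=1+4=5, 1+mincoin(29)=1+4=5, 1+mincoin(22)=1+2=3) = 3

3


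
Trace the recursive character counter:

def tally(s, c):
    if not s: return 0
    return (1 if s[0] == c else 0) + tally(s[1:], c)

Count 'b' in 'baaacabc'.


s[0]='b' == 'b' -> 1
s[0]='a' != 'b' -> 0
s[0]='a' != 'b' -> 0
s[0]='a' != 'b' -> 0
s[0]='c' != 'b' -> 0
s[0]='a' != 'b' -> 0
s[0]='b' == 'b' -> 1
s[0]='c' != 'b' -> 0
Sum: 1 + 0 + 0 + 0 + 0 + 0 + 1 + 0 = 2

2


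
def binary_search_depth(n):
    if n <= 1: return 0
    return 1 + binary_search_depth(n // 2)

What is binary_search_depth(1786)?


1786 / 2 = 893
893 / 2 = 446
446 / 2 = 223
223 / 2 = 111
111 / 2 = 55
55 / 2 = 27
27 / 2 = 13
13 / 2 = 6
6 / 2 = 3
3 / 2 = 1
Reached 1 after 10 halvings

10
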